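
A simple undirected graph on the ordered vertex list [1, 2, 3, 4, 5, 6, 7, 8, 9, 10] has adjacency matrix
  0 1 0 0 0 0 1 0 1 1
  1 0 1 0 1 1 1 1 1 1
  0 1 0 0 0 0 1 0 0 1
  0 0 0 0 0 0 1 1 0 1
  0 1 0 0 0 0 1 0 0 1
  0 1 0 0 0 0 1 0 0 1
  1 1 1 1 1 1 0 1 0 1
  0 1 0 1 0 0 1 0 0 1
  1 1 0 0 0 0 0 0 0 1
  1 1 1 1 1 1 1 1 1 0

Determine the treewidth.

A width-3 tree decomposition is:
Bags: B1 = {2, 7, 8, 10}  B2 = {4, 7, 8, 10}  B3 = {2, 6, 7, 10}  B4 = {1, 2, 7, 10}  B5 = {2, 3, 7, 10}  B6 = {2, 5, 7, 10}  B7 = {1, 2, 9, 10}
Tree: B1–B2, B1–B3, B1–B4, B4–B5, B3–B6, B4–B7
Each bag holds 4 vertices, so the decomposition has width 3, which upper-bounds the treewidth. For the lower bound, the 4 vertices {1, 2, 9, 10} are pairwise adjacent, and any tree decomposition puts a clique entirely inside one bag — forcing width ≥ 3. Hence tw(G) = 3 exactly.

3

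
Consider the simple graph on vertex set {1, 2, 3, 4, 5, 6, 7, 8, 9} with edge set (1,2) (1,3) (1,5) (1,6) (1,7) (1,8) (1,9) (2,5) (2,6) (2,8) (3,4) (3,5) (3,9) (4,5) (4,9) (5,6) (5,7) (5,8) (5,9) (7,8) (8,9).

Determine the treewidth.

3

A width-3 tree decomposition is:
Bags: B1 = {3, 4, 5, 9}  B2 = {1, 3, 5, 9}  B3 = {1, 5, 8, 9}  B4 = {1, 5, 7, 8}  B5 = {1, 2, 5, 8}  B6 = {1, 2, 5, 6}
Tree: B1–B2, B2–B3, B3–B4, B3–B5, B5–B6
The largest bag has 4 vertices, giving width 3; this decomposition certifies tw(G) ≤ 3. For the lower bound, the 4 vertices {1, 5, 8, 9} are pairwise adjacent, and any tree decomposition puts a clique entirely inside one bag — forcing width ≥ 3. Hence tw(G) = 3 exactly.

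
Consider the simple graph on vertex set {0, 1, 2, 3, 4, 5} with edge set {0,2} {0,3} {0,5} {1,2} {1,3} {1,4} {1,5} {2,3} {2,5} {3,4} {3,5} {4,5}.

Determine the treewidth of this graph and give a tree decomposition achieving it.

The largest bag has 4 vertices, giving width 3; this decomposition certifies tw(G) ≤ 3. On the other hand G contains the 4-clique {0, 2, 3, 5}. A clique must lie in a single bag of any decomposition, so no decomposition can have width below 3. Hence tw(G) = 3 exactly.

Treewidth 3.
Bags: B1 = {1, 2, 3, 5}  B2 = {0, 2, 3, 5}  B3 = {1, 3, 4, 5}
Tree: B1–B2, B1–B3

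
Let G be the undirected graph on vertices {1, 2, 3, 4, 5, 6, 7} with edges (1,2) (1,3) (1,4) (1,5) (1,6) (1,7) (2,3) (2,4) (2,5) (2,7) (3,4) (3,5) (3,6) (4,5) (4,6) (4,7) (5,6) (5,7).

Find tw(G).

A width-4 tree decomposition is:
Bags: B1 = {1, 2, 4, 5, 7}  B2 = {1, 2, 3, 4, 5}  B3 = {1, 3, 4, 5, 6}
Tree: B1–B2, B2–B3
Each bag holds 5 vertices, so the decomposition has width 4, which upper-bounds the treewidth. On the other hand G contains the 5-clique {1, 2, 3, 4, 5}. A clique must lie in a single bag of any decomposition, so no decomposition can have width below 4. Hence tw(G) = 4 exactly.

4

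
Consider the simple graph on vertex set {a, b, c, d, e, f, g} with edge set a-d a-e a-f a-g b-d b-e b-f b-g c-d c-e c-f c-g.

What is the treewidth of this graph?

A width-3 tree decomposition is:
Bags: B1 = {a, b, c, f}  B2 = {a, b, c, d}  B3 = {a, b, c, e}  B4 = {a, b, c, g}
Tree: B1–B2, B2–B3, B3–B4
The largest bag has 4 vertices, giving width 3; this decomposition certifies tw(G) ≤ 3. For the lower bound: the 4 vertex sets {b,f}, {a,d}, {c}, {e} are disjoint, each induces a connected subgraph, and every pair is joined by at least one edge of G. Contracting each set to a single vertex therefore yields K_{4} as a minor, and since treewidth is minor-monotone, tw(G) ≥ tw(K_{4}) = 3. The upper and lower bounds meet at 3, so that is the treewidth.

3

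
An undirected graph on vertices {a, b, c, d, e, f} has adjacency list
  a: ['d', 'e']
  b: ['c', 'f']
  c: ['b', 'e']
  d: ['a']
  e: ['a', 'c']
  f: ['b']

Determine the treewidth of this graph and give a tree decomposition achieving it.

Each bag holds 2 vertices, so the decomposition has width 1, which upper-bounds the treewidth. Any graph with an edge has treewidth ≥ 1, and G has the edge d–a. The upper and lower bounds meet at 1, so that is the treewidth.

Treewidth 1.
Bags: B1 = {a, d}  B2 = {a, e}  B3 = {c, e}  B4 = {b, c}  B5 = {b, f}
Tree: B1–B2, B2–B3, B3–B4, B4–B5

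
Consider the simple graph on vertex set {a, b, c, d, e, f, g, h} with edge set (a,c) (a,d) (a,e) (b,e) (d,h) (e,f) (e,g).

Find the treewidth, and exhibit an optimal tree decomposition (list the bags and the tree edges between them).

Treewidth 1.
Bags: B1 = {a, c}  B2 = {a, e}  B3 = {e, g}  B4 = {a, d}  B5 = {d, h}  B6 = {b, e}  B7 = {e, f}
Tree: B1–B2, B2–B3, B1–B4, B4–B5, B3–B6, B2–B7

Every bag has size at most 2, so the width is 2 − 1 = 1 and tw(G) ≤ 1. G has an edge, so its treewidth is at least 1. The upper and lower bounds meet at 1, so that is the treewidth.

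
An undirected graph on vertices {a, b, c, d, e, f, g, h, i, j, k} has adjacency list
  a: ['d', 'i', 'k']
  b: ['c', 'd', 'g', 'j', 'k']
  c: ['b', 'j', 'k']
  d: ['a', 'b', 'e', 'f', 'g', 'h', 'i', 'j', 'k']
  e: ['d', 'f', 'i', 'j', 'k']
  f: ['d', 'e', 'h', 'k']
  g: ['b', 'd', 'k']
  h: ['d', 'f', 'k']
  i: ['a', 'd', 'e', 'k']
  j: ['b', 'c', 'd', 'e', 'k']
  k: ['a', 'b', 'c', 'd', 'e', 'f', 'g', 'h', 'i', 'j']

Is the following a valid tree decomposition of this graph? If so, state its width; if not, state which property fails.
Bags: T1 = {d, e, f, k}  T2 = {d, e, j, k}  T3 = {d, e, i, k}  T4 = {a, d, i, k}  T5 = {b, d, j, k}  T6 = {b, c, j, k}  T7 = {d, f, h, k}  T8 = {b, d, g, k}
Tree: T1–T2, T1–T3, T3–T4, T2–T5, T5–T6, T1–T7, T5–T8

Yes; width 3.

Vertex coverage: the bags together contain {a, b, c, d, e, f, g, h, i, j, k}, the full vertex set. Edge coverage: each edge of G has both endpoints in at least one bag. Running intersection: for every vertex, the bags containing it form a connected subtree. All three properties hold, so this is a valid tree decomposition of width max|bag| − 1 = 3, and hence tw(G) ≤ 3.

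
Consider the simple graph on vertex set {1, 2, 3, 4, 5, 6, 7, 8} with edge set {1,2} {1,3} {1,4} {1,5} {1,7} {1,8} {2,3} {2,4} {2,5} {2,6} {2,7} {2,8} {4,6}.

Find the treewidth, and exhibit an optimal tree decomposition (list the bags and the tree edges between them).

Each bag holds 3 vertices, so the decomposition has width 2, which upper-bounds the treewidth. On the other hand G contains the 3-clique {1, 2, 3}. A clique must lie in a single bag of any decomposition, so no decomposition can have width below 2. Hence tw(G) = 2 exactly.

Treewidth 2.
Bags: B1 = {1, 2, 4}  B2 = {1, 2, 7}  B3 = {1, 2, 5}  B4 = {1, 2, 8}  B5 = {2, 4, 6}  B6 = {1, 2, 3}
Tree: B1–B2, B1–B3, B2–B4, B1–B5, B4–B6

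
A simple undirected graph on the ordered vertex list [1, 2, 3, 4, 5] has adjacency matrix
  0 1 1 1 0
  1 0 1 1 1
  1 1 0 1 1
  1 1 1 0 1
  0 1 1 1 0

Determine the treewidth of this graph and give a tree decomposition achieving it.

Treewidth 3.
One such decomposition:
Bags: B1 = {1, 2, 3, 4}  B2 = {2, 3, 4, 5}
Tree: B1–B2

Every bag has size at most 4, so the width is 4 − 1 = 3 and tw(G) ≤ 3. On the other hand G contains the 4-clique {1, 2, 3, 4}. A clique must lie in a single bag of any decomposition, so no decomposition can have width below 3. The upper and lower bounds meet at 3, so that is the treewidth.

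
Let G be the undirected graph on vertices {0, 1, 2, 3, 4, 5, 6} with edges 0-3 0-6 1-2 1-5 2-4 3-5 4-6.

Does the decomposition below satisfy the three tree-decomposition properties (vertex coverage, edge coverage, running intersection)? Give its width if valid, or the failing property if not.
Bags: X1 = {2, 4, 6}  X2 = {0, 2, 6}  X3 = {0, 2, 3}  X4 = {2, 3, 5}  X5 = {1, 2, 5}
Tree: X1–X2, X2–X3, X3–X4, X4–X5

Yes; width 2.

Checking the three conditions: (i) the bags cover all of {0, 1, 2, 3, 4, 5, 6}; (ii) for each edge, some bag contains both endpoints; (iii) the bags containing any fixed vertex form a subtree. All hold, so the decomposition is valid with width 3 − 1 = 2.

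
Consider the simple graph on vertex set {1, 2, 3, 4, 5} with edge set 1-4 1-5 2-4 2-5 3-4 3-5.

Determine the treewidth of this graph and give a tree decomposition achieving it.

Every bag has size at most 3, so the width is 3 − 1 = 2 and tw(G) ≤ 2. For the lower bound, G contains the cycle 1–5–2–4–1, so G is not a forest; only forests have treewidth ≤ 1, hence tw(G) ≥ 2. Hence tw(G) = 2 exactly.

Treewidth 2.
One optimal decomposition is:
Bags: B1 = {1, 4, 5}  B2 = {2, 4, 5}  B3 = {3, 4, 5}
Tree: B1–B2, B2–B3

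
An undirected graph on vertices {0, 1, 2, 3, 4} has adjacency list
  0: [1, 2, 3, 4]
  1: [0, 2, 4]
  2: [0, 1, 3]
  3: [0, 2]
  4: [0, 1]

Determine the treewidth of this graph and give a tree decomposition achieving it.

Each bag holds 3 vertices, so the decomposition has width 2, which upper-bounds the treewidth. On the other hand G contains the 3-clique {0, 1, 2}. A clique must lie in a single bag of any decomposition, so no decomposition can have width below 2. Hence tw(G) = 2 exactly.

Treewidth 2.
Bags: B1 = {0, 1, 2}  B2 = {0, 2, 3}  B3 = {0, 1, 4}
Tree: B1–B2, B1–B3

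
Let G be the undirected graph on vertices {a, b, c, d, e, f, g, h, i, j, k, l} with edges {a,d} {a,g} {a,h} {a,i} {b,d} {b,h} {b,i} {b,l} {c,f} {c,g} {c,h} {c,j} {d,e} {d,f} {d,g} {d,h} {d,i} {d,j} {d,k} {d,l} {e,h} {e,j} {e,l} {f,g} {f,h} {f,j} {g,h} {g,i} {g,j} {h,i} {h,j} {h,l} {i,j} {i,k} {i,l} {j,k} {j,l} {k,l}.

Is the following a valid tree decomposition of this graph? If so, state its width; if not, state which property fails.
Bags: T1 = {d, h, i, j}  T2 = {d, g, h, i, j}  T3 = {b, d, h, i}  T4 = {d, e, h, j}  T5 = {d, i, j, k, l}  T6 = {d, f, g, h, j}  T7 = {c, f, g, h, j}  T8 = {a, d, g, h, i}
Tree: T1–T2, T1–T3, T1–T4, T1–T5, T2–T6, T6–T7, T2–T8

No — edge (l,h) lies in no bag.

A tree decomposition must satisfy three properties: every vertex lies in some bag; for every edge, both endpoints lie together in some bag; and for every vertex, the bags containing it form a connected subtree. Here edge (l,h) lies in no bag, so the decomposition is invalid.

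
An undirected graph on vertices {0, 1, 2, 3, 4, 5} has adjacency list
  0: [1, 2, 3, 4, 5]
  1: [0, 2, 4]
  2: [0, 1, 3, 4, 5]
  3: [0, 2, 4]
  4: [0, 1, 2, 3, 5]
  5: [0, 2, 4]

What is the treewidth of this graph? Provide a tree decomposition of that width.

The largest bag has 4 vertices, giving width 3; this decomposition certifies tw(G) ≤ 3. On the other hand G contains the 4-clique {0, 1, 2, 4}. A clique must lie in a single bag of any decomposition, so no decomposition can have width below 3. Hence tw(G) = 3 exactly.

Treewidth 3.
One such decomposition:
Bags: B1 = {0, 2, 3, 4}  B2 = {0, 2, 4, 5}  B3 = {0, 1, 2, 4}
Tree: B1–B2, B2–B3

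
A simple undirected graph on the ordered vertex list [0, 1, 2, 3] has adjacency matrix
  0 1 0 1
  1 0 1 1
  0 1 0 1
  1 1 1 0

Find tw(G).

2

A width-2 tree decomposition is:
Bags: B1 = {0, 1, 3}  B2 = {1, 2, 3}
Tree: B1–B2
Every bag has size at most 3, so the width is 3 − 1 = 2 and tw(G) ≤ 2. For the lower bound, the 3 vertices {0, 1, 3} are pairwise adjacent, and any tree decomposition puts a clique entirely inside one bag — forcing width ≥ 2. The upper and lower bounds meet at 2, so that is the treewidth.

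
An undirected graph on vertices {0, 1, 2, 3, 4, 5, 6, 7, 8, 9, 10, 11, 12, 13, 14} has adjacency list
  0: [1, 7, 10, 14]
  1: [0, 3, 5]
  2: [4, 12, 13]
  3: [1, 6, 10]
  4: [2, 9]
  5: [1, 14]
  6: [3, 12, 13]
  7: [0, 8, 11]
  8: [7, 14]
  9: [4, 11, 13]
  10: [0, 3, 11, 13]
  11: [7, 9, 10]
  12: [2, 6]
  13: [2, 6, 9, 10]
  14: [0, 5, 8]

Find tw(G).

A width-3 tree decomposition is:
Bags: B1 = {5, 7, 8, 14}  B2 = {0, 5, 7, 14}  B3 = {0, 1, 5, 7}  B4 = {0, 1, 7, 11}  B5 = {0, 1, 10, 11}  B6 = {1, 3, 10, 11}  B7 = {3, 9, 10, 11}  B8 = {3, 9, 10, 13}  B9 = {3, 6, 9, 13}  B10 = {4, 6, 9, 13}  B11 = {2, 4, 6, 13}  B12 = {2, 4, 6, 12}
Tree: B1–B2, B2–B3, B3–B4, B4–B5, B5–B6, B6–B7, B7–B8, B8–B9, B9–B10, B10–B11, B11–B12
Each bag holds 4 vertices, so the decomposition has width 3, which upper-bounds the treewidth. For the lower bound: the 4 vertex sets {5,8,14}, {7}, {0}, {1,3,10,11} are disjoint, each induces a connected subgraph, and every pair is joined by at least one edge of G. Contracting each set to a single vertex therefore yields K_{4} as a minor, and since treewidth is minor-monotone, tw(G) ≥ tw(K_{4}) = 3. Therefore the treewidth is 3.

3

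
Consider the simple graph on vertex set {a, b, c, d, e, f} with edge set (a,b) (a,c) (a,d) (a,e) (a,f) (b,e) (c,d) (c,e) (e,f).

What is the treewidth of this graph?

A width-2 tree decomposition is:
Bags: B1 = {a, b, e}  B2 = {a, e, f}  B3 = {a, c, e}  B4 = {a, c, d}
Tree: B1–B2, B1–B3, B3–B4
Each bag holds 3 vertices, so the decomposition has width 2, which upper-bounds the treewidth. For the lower bound, the 3 vertices {a, c, d} are pairwise adjacent, and any tree decomposition puts a clique entirely inside one bag — forcing width ≥ 2. The upper and lower bounds meet at 2, so that is the treewidth.

2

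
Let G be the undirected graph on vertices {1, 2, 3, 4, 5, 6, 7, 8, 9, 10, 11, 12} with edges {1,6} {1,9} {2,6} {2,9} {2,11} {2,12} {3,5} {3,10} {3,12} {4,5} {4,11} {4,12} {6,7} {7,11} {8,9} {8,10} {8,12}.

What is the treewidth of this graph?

A width-3 tree decomposition is:
Bags: B1 = {1, 6, 7, 11}  B2 = {1, 2, 6, 11}  B3 = {1, 2, 9, 11}  B4 = {2, 4, 9, 11}  B5 = {2, 4, 9, 12}  B6 = {4, 8, 9, 12}  B7 = {4, 5, 8, 12}  B8 = {3, 5, 8, 12}  B9 = {3, 5, 8, 10}
Tree: B1–B2, B2–B3, B3–B4, B4–B5, B5–B6, B6–B7, B7–B8, B8–B9
The largest bag has 4 vertices, giving width 3; this decomposition certifies tw(G) ≤ 3. For the lower bound: the 4 vertex sets {1,6,7}, {11}, {2}, {4,8,9,12} are disjoint, each induces a connected subgraph, and every pair is joined by at least one edge of G. Contracting each set to a single vertex therefore yields K_{4} as a minor, and since treewidth is minor-monotone, tw(G) ≥ tw(K_{4}) = 3. The upper and lower bounds meet at 3, so that is the treewidth.

3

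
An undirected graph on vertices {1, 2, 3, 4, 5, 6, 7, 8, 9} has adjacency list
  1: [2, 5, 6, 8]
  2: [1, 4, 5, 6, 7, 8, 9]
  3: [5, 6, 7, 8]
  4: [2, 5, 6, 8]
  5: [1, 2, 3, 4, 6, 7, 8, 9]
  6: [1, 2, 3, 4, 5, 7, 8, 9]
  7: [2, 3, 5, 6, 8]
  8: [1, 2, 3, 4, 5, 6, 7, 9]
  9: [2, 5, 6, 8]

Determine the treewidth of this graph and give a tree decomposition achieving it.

Treewidth 4.
Bags: B1 = {2, 4, 5, 6, 8}  B2 = {2, 5, 6, 7, 8}  B3 = {1, 2, 5, 6, 8}  B4 = {2, 5, 6, 8, 9}  B5 = {3, 5, 6, 7, 8}
Tree: B1–B2, B1–B3, B2–B4, B2–B5

Every bag has size at most 5, so the width is 5 − 1 = 4 and tw(G) ≤ 4. For the lower bound, the 5 vertices {1, 2, 5, 6, 8} are pairwise adjacent, and any tree decomposition puts a clique entirely inside one bag — forcing width ≥ 4. The upper and lower bounds meet at 4, so that is the treewidth.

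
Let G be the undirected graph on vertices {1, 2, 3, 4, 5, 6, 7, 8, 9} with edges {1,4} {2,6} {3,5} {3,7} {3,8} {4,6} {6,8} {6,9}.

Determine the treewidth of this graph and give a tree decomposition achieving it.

Each bag holds 2 vertices, so the decomposition has width 1, which upper-bounds the treewidth. G has an edge, so its treewidth is at least 1. Combining the bounds, tw(G) = 1.

Treewidth 1.
One such decomposition:
Bags: B1 = {3, 8}  B2 = {6, 8}  B3 = {3, 5}  B4 = {4, 6}  B5 = {1, 4}  B6 = {6, 9}  B7 = {2, 6}  B8 = {3, 7}
Tree: B1–B2, B1–B3, B2–B4, B4–B5, B4–B6, B6–B7, B3–B8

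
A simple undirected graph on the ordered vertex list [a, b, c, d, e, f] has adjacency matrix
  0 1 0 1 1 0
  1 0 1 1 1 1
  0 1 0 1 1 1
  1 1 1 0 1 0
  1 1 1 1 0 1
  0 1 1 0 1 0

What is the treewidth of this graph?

A width-3 tree decomposition is:
Bags: B1 = {b, c, d, e}  B2 = {b, c, e, f}  B3 = {a, b, d, e}
Tree: B1–B2, B1–B3
Each bag holds 4 vertices, so the decomposition has width 3, which upper-bounds the treewidth. Conversely, {b, c, d, e} is a clique of size 4, and the vertices of any clique must share a bag in every tree decomposition; so some bag has ≥ 4 vertices and tw(G) ≥ 3. Hence tw(G) = 3 exactly.

3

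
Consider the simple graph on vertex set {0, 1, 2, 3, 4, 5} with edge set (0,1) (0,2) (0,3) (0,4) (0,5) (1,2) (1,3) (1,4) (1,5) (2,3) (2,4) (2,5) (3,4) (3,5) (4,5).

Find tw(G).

A width-5 tree decomposition is:
Bags: B1 = {0, 1, 2, 3, 4, 5}
Tree: (single bag)
A single bag containing all 6 vertices is trivially a valid decomposition of width 5. Conversely, {0, 1, 2, 3, 4, 5} is a clique of size 6, and the vertices of any clique must share a bag in every tree decomposition; so some bag has ≥ 6 vertices and tw(G) ≥ 5. Combining the bounds, tw(G) = 5.

5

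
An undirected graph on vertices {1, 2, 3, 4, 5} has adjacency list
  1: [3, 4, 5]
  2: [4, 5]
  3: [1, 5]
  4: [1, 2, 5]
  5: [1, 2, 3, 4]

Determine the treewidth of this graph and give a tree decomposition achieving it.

Each bag holds 3 vertices, so the decomposition has width 2, which upper-bounds the treewidth. On the other hand G contains the 3-clique {1, 3, 5}. A clique must lie in a single bag of any decomposition, so no decomposition can have width below 2. Hence tw(G) = 2 exactly.

Treewidth 2.
One optimal decomposition is:
Bags: B1 = {1, 4, 5}  B2 = {1, 3, 5}  B3 = {2, 4, 5}
Tree: B1–B2, B1–B3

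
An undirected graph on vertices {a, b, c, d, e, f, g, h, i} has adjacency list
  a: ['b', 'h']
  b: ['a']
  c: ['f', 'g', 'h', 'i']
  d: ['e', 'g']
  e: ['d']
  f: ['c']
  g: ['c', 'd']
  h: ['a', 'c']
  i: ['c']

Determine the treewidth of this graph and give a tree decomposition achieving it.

Treewidth 1.
One such decomposition:
Bags: B1 = {a, h}  B2 = {c, h}  B3 = {c, g}  B4 = {d, g}  B5 = {c, f}  B6 = {d, e}  B7 = {a, b}  B8 = {c, i}
Tree: B1–B2, B2–B3, B3–B4, B2–B5, B4–B6, B1–B7, B2–B8

Each bag holds 2 vertices, so the decomposition has width 1, which upper-bounds the treewidth. Since G has at least one edge (e.g. a–h), it is not an edgeless graph, so tw(G) ≥ 1. Therefore the treewidth is 1.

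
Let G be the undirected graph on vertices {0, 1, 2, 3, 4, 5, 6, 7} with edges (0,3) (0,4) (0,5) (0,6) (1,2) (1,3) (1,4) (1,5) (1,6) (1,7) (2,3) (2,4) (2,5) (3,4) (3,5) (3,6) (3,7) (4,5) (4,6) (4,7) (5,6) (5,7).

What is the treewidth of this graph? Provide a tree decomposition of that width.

Treewidth 4.
Bags: B1 = {1, 2, 3, 4, 5}  B2 = {1, 3, 4, 5, 6}  B3 = {0, 3, 4, 5, 6}  B4 = {1, 3, 4, 5, 7}
Tree: B1–B2, B2–B3, B2–B4

The largest bag has 5 vertices, giving width 4; this decomposition certifies tw(G) ≤ 4. Conversely, {0, 3, 4, 5, 6} is a clique of size 5, and the vertices of any clique must share a bag in every tree decomposition; so some bag has ≥ 5 vertices and tw(G) ≥ 4. The upper and lower bounds meet at 4, so that is the treewidth.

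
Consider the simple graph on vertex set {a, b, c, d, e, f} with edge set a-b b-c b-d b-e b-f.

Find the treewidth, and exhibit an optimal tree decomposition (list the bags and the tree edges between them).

Each bag holds 2 vertices, so the decomposition has width 1, which upper-bounds the treewidth. Any graph with an edge has treewidth ≥ 1, and G has the edge b–f. The upper and lower bounds meet at 1, so that is the treewidth.

Treewidth 1.
One optimal decomposition is:
Bags: B1 = {b, f}  B2 = {b, d}  B3 = {a, b}  B4 = {b, c}  B5 = {b, e}
Tree: B1–B2, B1–B3, B3–B4, B4–B5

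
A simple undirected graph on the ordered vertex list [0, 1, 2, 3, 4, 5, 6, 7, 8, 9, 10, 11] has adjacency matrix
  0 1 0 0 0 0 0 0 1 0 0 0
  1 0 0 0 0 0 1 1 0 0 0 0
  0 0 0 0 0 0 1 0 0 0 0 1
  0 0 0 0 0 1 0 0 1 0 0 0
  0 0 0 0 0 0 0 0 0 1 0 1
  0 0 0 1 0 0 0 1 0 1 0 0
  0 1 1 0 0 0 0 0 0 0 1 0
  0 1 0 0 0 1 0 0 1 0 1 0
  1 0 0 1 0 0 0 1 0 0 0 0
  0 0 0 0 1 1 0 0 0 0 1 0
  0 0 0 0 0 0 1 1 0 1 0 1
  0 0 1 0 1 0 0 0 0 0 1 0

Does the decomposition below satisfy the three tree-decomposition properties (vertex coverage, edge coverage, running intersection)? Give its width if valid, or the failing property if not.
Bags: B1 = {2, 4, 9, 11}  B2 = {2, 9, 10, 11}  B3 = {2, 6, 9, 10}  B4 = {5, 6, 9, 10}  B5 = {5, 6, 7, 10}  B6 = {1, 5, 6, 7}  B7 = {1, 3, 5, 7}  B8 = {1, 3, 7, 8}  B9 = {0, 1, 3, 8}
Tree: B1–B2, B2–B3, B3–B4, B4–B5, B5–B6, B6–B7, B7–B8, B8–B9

Vertex coverage: the bags together contain {0, 1, 2, 3, 4, 5, 6, 7, 8, 9, 10, 11}, the full vertex set. Edge coverage: each edge of G has both endpoints in at least one bag. Running intersection: for every vertex, the bags containing it form a connected subtree. All three properties hold, so this is a valid tree decomposition of width max|bag| − 1 = 3, and hence tw(G) ≤ 3.

Yes; width 3.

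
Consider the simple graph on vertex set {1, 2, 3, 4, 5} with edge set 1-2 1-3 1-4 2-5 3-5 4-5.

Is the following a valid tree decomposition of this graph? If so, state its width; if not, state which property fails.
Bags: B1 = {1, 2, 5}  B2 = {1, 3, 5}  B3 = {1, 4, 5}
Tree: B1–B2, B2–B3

Checking the three conditions: (i) the bags cover all of {1, 2, 3, 4, 5}; (ii) for each edge, some bag contains both endpoints; (iii) the bags containing any fixed vertex form a subtree. All hold, so the decomposition is valid with width 3 − 1 = 2.

Yes; width 2.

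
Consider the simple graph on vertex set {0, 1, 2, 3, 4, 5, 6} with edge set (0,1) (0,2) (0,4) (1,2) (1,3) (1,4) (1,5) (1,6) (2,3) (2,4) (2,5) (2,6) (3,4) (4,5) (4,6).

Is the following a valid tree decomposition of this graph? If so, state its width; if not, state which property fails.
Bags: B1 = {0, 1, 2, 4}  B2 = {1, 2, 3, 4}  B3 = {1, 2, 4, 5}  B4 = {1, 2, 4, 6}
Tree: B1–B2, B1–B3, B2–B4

Yes; width 3.

Checking the three conditions: (i) the bags cover all of {0, 1, 2, 3, 4, 5, 6}; (ii) for each edge, some bag contains both endpoints; (iii) the bags containing any fixed vertex form a subtree. All hold, so the decomposition is valid with width 4 − 1 = 3.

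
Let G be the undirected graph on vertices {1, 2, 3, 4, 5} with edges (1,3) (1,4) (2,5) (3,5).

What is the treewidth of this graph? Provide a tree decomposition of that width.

Treewidth 1.
Bags: B1 = {2, 5}  B2 = {3, 5}  B3 = {1, 3}  B4 = {1, 4}
Tree: B1–B2, B2–B3, B3–B4

The largest bag has 2 vertices, giving width 1; this decomposition certifies tw(G) ≤ 1. Since G has at least one edge (e.g. 2–5), it is not an edgeless graph, so tw(G) ≥ 1. Hence tw(G) = 1 exactly.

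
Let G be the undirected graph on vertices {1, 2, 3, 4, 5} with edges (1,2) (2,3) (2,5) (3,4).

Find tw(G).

A width-1 tree decomposition is:
Bags: B1 = {1, 2}  B2 = {2, 3}  B3 = {2, 5}  B4 = {3, 4}
Tree: B1–B2, B2–B3, B2–B4
The largest bag has 2 vertices, giving width 1; this decomposition certifies tw(G) ≤ 1. Any graph with an edge has treewidth ≥ 1, and G has the edge 2–1. Hence tw(G) = 1 exactly.

1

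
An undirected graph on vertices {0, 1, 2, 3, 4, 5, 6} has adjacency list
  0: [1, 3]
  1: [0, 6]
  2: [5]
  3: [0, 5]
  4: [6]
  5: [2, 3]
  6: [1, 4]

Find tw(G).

1

A width-1 tree decomposition is:
Bags: B1 = {2, 5}  B2 = {3, 5}  B3 = {0, 3}  B4 = {0, 1}  B5 = {1, 6}  B6 = {4, 6}
Tree: B1–B2, B2–B3, B3–B4, B4–B5, B5–B6
Every bag has size at most 2, so the width is 2 − 1 = 1 and tw(G) ≤ 1. Any graph with an edge has treewidth ≥ 1, and G has the edge 2–5. Hence tw(G) = 1 exactly.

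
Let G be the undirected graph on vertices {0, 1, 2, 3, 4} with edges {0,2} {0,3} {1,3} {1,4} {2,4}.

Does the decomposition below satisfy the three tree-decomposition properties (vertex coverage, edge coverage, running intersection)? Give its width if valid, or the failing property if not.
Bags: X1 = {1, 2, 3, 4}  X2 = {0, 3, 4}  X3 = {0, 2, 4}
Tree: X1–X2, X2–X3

No — bags containing vertex 2 are not connected in the tree.

A tree decomposition must satisfy three properties: every vertex lies in some bag; for every edge, both endpoints lie together in some bag; and for every vertex, the bags containing it form a connected subtree. Here bags containing vertex 2 are not connected in the tree, so the decomposition is invalid.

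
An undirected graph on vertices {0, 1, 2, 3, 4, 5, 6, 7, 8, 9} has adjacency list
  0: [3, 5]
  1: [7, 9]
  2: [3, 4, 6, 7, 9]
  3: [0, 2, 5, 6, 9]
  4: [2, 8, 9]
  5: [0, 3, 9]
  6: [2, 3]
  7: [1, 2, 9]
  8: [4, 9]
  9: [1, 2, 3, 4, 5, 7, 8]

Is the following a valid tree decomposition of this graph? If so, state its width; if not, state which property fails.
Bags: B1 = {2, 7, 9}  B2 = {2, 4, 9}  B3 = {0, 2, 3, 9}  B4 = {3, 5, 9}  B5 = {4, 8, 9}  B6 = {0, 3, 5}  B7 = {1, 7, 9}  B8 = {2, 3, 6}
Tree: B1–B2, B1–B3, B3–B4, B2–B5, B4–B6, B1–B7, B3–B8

No — bags containing vertex 0 are not connected in the tree.

A tree decomposition must satisfy three properties: every vertex lies in some bag; for every edge, both endpoints lie together in some bag; and for every vertex, the bags containing it form a connected subtree. Here bags containing vertex 0 are not connected in the tree, so the decomposition is invalid.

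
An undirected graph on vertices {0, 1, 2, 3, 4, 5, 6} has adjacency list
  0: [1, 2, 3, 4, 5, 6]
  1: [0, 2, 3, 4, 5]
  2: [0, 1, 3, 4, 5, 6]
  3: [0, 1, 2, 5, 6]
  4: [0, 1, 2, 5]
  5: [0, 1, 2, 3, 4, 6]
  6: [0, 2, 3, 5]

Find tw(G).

4

A width-4 tree decomposition is:
Bags: B1 = {0, 2, 3, 5, 6}  B2 = {0, 1, 2, 3, 5}  B3 = {0, 1, 2, 4, 5}
Tree: B1–B2, B2–B3
The largest bag has 5 vertices, giving width 4; this decomposition certifies tw(G) ≤ 4. For the lower bound, the 5 vertices {0, 1, 2, 3, 5} are pairwise adjacent, and any tree decomposition puts a clique entirely inside one bag — forcing width ≥ 4. Hence tw(G) = 4 exactly.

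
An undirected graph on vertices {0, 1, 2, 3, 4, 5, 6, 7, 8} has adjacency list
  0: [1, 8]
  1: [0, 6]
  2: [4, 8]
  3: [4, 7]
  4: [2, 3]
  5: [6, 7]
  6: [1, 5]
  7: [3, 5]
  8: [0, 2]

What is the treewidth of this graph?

2

A width-2 tree decomposition is:
Bags: B1 = {5, 6, 7}  B2 = {1, 6, 7}  B3 = {0, 1, 7}  B4 = {0, 7, 8}  B5 = {2, 7, 8}  B6 = {2, 4, 7}  B7 = {3, 4, 7}
Tree: B1–B2, B2–B3, B3–B4, B4–B5, B5–B6, B6–B7
Each bag holds 3 vertices, so the decomposition has width 2, which upper-bounds the treewidth. The edges 7–5–6–1–0–8–2–4–3–7 form a cycle, so G is not a tree and its treewidth is at least 2. Combining the bounds, tw(G) = 2.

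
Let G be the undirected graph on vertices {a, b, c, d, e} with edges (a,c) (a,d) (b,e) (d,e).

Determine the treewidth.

1

A width-1 tree decomposition is:
Bags: B1 = {b, e}  B2 = {d, e}  B3 = {a, d}  B4 = {a, c}
Tree: B1–B2, B2–B3, B3–B4
Each bag holds 2 vertices, so the decomposition has width 1, which upper-bounds the treewidth. Since G has at least one edge (e.g. b–e), it is not an edgeless graph, so tw(G) ≥ 1. Combining the bounds, tw(G) = 1.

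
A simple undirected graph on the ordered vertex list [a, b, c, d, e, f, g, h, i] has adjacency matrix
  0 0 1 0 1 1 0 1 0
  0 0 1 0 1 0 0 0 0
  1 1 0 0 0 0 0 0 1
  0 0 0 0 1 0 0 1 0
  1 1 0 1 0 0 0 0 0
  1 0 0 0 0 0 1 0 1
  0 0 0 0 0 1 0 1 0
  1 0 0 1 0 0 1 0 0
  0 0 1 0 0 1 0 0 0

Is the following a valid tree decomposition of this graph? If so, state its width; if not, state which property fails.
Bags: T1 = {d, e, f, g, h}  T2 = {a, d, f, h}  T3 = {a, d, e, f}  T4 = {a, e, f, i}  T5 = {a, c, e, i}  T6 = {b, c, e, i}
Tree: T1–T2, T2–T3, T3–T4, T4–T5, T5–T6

A tree decomposition must satisfy three properties: every vertex lies in some bag; for every edge, both endpoints lie together in some bag; and for every vertex, the bags containing it form a connected subtree. Here bags containing vertex e are not connected in the tree, so the decomposition is invalid.

No — bags containing vertex e are not connected in the tree.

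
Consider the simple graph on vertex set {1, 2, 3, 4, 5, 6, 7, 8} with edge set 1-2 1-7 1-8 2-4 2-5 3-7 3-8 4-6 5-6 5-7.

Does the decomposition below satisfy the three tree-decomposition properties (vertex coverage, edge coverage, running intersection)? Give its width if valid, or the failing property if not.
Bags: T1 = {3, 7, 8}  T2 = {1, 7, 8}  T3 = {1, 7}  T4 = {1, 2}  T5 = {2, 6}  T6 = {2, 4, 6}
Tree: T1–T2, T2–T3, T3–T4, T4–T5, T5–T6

No — vertex 5 appears in no bag.

A tree decomposition must satisfy three properties: every vertex lies in some bag; for every edge, both endpoints lie together in some bag; and for every vertex, the bags containing it form a connected subtree. Here vertex 5 appears in no bag, so the decomposition is invalid.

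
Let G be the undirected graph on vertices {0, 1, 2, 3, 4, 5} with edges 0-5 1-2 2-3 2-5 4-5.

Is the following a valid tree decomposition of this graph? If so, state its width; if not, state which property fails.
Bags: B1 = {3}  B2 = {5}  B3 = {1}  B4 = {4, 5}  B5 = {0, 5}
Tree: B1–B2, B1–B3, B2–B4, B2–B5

A tree decomposition must satisfy three properties: every vertex lies in some bag; for every edge, both endpoints lie together in some bag; and for every vertex, the bags containing it form a connected subtree. Here vertex 2 appears in no bag, so the decomposition is invalid.

No — vertex 2 appears in no bag.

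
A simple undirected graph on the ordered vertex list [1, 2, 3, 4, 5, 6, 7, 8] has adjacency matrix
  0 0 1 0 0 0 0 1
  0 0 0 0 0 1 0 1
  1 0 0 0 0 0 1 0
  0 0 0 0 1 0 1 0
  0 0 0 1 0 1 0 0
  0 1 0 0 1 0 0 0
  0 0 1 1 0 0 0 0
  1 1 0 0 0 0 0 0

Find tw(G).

A width-2 tree decomposition is:
Bags: B1 = {1, 3, 7}  B2 = {1, 7, 8}  B3 = {2, 7, 8}  B4 = {2, 6, 7}  B5 = {5, 6, 7}  B6 = {4, 5, 7}
Tree: B1–B2, B2–B3, B3–B4, B4–B5, B5–B6
The largest bag has 3 vertices, giving width 2; this decomposition certifies tw(G) ≤ 2. For the lower bound, G contains the cycle 7–3–1–8–2–6–5–4–7, so G is not a forest; only forests have treewidth ≤ 1, hence tw(G) ≥ 2. The upper and lower bounds meet at 2, so that is the treewidth.

2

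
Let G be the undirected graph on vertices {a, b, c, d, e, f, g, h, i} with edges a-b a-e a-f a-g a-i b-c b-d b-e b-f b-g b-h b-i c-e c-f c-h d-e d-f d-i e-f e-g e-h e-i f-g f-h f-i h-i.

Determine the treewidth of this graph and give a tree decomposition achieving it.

Each bag holds 5 vertices, so the decomposition has width 4, which upper-bounds the treewidth. On the other hand G contains the 5-clique {a, b, e, f, g}. A clique must lie in a single bag of any decomposition, so no decomposition can have width below 4. Hence tw(G) = 4 exactly.

Treewidth 4.
One such decomposition:
Bags: B1 = {a, b, e, f, i}  B2 = {b, d, e, f, i}  B3 = {b, e, f, h, i}  B4 = {b, c, e, f, h}  B5 = {a, b, e, f, g}
Tree: B1–B2, B1–B3, B3–B4, B1–B5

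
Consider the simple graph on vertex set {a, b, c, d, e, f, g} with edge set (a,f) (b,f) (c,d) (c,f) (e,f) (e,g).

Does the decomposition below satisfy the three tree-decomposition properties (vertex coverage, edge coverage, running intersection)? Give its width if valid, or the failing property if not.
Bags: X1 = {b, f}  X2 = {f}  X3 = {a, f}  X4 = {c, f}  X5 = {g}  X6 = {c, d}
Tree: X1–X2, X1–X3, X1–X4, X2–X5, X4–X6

No — vertex e appears in no bag.

A tree decomposition must satisfy three properties: every vertex lies in some bag; for every edge, both endpoints lie together in some bag; and for every vertex, the bags containing it form a connected subtree. Here vertex e appears in no bag, so the decomposition is invalid.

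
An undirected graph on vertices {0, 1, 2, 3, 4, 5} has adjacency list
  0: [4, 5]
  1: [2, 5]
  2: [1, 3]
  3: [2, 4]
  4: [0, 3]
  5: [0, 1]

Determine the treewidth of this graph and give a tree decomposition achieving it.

Treewidth 2.
One such decomposition:
Bags: B1 = {1, 2, 5}  B2 = {2, 3, 5}  B3 = {3, 4, 5}  B4 = {0, 4, 5}
Tree: B1–B2, B2–B3, B3–B4

Every bag has size at most 3, so the width is 3 − 1 = 2 and tw(G) ≤ 2. Since 5–1–2–3–4–0–5 is a cycle in G, G is not acyclic. Forests are exactly the graphs of treewidth ≤ 1, so tw(G) ≥ 2. Therefore the treewidth is 2.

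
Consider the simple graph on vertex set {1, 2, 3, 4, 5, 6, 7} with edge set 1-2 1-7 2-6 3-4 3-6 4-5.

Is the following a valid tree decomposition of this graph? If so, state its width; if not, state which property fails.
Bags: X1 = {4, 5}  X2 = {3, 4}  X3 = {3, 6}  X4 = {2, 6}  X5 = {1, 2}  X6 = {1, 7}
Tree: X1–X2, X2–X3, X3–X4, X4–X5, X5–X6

Every vertex of G appears in some bag (union = {1, 2, 3, 4, 5, 6, 7}); every edge is covered by a bag; and for each vertex v the set of bags containing v is connected in the bag tree. The decomposition is therefore valid. The largest bag has 2 vertices, so the width is 1.

Yes; width 1.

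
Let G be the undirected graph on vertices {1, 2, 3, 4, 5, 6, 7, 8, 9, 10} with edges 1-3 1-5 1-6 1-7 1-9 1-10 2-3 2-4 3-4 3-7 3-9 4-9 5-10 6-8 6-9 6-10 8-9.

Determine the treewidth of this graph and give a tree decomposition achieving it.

The largest bag has 3 vertices, giving width 2; this decomposition certifies tw(G) ≤ 2. For the lower bound, the 3 vertices {6, 8, 9} are pairwise adjacent, and any tree decomposition puts a clique entirely inside one bag — forcing width ≥ 2. The upper and lower bounds meet at 2, so that is the treewidth.

Treewidth 2.
Bags: B1 = {1, 6, 9}  B2 = {1, 6, 10}  B3 = {6, 8, 9}  B4 = {1, 5, 10}  B5 = {1, 3, 9}  B6 = {1, 3, 7}  B7 = {3, 4, 9}  B8 = {2, 3, 4}
Tree: B1–B2, B1–B3, B2–B4, B1–B5, B5–B6, B5–B7, B7–B8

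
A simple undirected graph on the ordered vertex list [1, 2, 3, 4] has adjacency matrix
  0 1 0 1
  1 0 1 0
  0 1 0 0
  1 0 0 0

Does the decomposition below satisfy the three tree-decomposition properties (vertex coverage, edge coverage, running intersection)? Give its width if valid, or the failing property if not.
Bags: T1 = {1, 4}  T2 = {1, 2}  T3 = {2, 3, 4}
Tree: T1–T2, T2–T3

A tree decomposition must satisfy three properties: every vertex lies in some bag; for every edge, both endpoints lie together in some bag; and for every vertex, the bags containing it form a connected subtree. Here bags containing vertex 4 are not connected in the tree, so the decomposition is invalid.

No — bags containing vertex 4 are not connected in the tree.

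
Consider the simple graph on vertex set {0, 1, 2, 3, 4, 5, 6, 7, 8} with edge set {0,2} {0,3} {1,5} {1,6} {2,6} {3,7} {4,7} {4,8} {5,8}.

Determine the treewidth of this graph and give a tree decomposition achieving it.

Treewidth 2.
One optimal decomposition is:
Bags: B1 = {1, 5, 6}  B2 = {2, 5, 6}  B3 = {0, 2, 5}  B4 = {0, 3, 5}  B5 = {3, 5, 7}  B6 = {4, 5, 7}  B7 = {4, 5, 8}
Tree: B1–B2, B2–B3, B3–B4, B4–B5, B5–B6, B6–B7

Each bag holds 3 vertices, so the decomposition has width 2, which upper-bounds the treewidth. The edges 5–1–6–2–0–3–7–4–8–5 form a cycle, so G is not a tree and its treewidth is at least 2. Therefore the treewidth is 2.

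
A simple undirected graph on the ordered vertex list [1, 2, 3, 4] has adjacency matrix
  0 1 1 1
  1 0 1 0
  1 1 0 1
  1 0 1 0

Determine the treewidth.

A width-2 tree decomposition is:
Bags: B1 = {1, 2, 3}  B2 = {1, 3, 4}
Tree: B1–B2
Every bag has size at most 3, so the width is 3 − 1 = 2 and tw(G) ≤ 2. Conversely, {1, 2, 3} is a clique of size 3, and the vertices of any clique must share a bag in every tree decomposition; so some bag has ≥ 3 vertices and tw(G) ≥ 2. Hence tw(G) = 2 exactly.

2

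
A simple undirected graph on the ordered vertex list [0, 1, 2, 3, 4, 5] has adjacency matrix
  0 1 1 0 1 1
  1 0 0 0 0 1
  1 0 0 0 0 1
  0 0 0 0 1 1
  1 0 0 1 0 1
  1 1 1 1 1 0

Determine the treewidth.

2

A width-2 tree decomposition is:
Bags: B1 = {0, 1, 5}  B2 = {0, 4, 5}  B3 = {3, 4, 5}  B4 = {0, 2, 5}
Tree: B1–B2, B2–B3, B2–B4
Every bag has size at most 3, so the width is 3 − 1 = 2 and tw(G) ≤ 2. On the other hand G contains the 3-clique {0, 1, 5}. A clique must lie in a single bag of any decomposition, so no decomposition can have width below 2. Hence tw(G) = 2 exactly.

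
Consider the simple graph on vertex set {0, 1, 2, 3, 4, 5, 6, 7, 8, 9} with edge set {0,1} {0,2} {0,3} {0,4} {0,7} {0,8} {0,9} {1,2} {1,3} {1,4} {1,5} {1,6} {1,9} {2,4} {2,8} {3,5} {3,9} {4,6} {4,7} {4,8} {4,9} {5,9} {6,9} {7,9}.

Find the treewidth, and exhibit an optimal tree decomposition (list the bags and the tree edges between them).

The largest bag has 4 vertices, giving width 3; this decomposition certifies tw(G) ≤ 3. On the other hand G contains the 4-clique {0, 1, 3, 9}. A clique must lie in a single bag of any decomposition, so no decomposition can have width below 3. Therefore the treewidth is 3.

Treewidth 3.
One such decomposition:
Bags: B1 = {0, 4, 7, 9}  B2 = {0, 1, 4, 9}  B3 = {0, 1, 3, 9}  B4 = {0, 1, 2, 4}  B5 = {1, 4, 6, 9}  B6 = {0, 2, 4, 8}  B7 = {1, 3, 5, 9}
Tree: B1–B2, B2–B3, B2–B4, B2–B5, B4–B6, B3–B7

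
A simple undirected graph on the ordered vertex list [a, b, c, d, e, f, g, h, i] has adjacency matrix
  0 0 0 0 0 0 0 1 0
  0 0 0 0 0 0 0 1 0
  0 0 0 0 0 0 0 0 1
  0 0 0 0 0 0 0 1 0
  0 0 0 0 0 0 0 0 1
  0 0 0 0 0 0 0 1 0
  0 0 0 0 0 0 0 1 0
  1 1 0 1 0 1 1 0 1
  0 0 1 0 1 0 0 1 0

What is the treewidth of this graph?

1

A width-1 tree decomposition is:
Bags: B1 = {d, h}  B2 = {h, i}  B3 = {g, h}  B4 = {e, i}  B5 = {c, i}  B6 = {a, h}  B7 = {b, h}  B8 = {f, h}
Tree: B1–B2, B1–B3, B2–B4, B2–B5, B1–B6, B1–B7, B6–B8
The largest bag has 2 vertices, giving width 1; this decomposition certifies tw(G) ≤ 1. G has an edge, so its treewidth is at least 1. Therefore the treewidth is 1.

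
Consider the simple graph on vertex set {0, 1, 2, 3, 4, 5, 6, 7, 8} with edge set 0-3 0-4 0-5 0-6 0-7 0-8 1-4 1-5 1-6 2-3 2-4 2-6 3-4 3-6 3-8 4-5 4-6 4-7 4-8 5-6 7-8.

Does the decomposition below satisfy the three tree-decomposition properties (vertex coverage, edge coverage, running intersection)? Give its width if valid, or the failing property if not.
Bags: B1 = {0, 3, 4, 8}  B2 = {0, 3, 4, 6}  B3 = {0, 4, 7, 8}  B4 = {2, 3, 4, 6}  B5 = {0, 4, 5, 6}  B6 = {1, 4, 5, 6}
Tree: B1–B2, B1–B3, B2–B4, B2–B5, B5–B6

Yes; width 3.

Checking the three conditions: (i) the bags cover all of {0, 1, 2, 3, 4, 5, 6, 7, 8}; (ii) for each edge, some bag contains both endpoints; (iii) the bags containing any fixed vertex form a subtree. All hold, so the decomposition is valid with width 4 − 1 = 3.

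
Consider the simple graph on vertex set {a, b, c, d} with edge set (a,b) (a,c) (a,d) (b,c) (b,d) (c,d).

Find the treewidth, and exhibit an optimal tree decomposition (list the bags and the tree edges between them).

With just one bag of size 4, the width is 4 − 1 = 3, so tw(G) ≤ 3. On the other hand G contains the 4-clique {a, b, c, d}. A clique must lie in a single bag of any decomposition, so no decomposition can have width below 3. Hence tw(G) = 3 exactly.

Treewidth 3.
One optimal decomposition is:
Bags: B1 = {a, b, c, d}
Tree: (single bag)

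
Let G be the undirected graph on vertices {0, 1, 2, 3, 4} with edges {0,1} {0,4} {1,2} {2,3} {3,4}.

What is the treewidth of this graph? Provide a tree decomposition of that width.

Every bag has size at most 3, so the width is 3 − 1 = 2 and tw(G) ≤ 2. For the lower bound, G contains the cycle 1–2–3–4–0–1, so G is not a forest; only forests have treewidth ≤ 1, hence tw(G) ≥ 2. Combining the bounds, tw(G) = 2.

Treewidth 2.
Bags: B1 = {1, 2, 3}  B2 = {1, 3, 4}  B3 = {0, 1, 4}
Tree: B1–B2, B2–B3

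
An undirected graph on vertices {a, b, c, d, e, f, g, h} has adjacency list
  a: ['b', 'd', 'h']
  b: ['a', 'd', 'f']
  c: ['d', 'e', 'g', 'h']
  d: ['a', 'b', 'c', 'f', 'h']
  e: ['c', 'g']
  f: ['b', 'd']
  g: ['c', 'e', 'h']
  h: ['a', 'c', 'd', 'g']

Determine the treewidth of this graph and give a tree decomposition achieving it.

Treewidth 2.
One optimal decomposition is:
Bags: B1 = {c, d, h}  B2 = {a, d, h}  B3 = {c, g, h}  B4 = {a, b, d}  B5 = {c, e, g}  B6 = {b, d, f}
Tree: B1–B2, B1–B3, B2–B4, B3–B5, B4–B6

The largest bag has 3 vertices, giving width 2; this decomposition certifies tw(G) ≤ 2. On the other hand G contains the 3-clique {c, d, h}. A clique must lie in a single bag of any decomposition, so no decomposition can have width below 2. Combining the bounds, tw(G) = 2.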